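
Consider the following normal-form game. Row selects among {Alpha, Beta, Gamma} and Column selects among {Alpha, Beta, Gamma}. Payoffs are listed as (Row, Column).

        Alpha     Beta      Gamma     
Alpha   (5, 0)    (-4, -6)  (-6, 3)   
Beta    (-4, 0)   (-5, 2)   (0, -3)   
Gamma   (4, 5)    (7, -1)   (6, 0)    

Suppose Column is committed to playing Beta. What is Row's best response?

With Column fixed at Beta, Row's payoffs are: Alpha → -4, Beta → -5, Gamma → 7.
The maximum is 7, achieved by Gamma.

Gamma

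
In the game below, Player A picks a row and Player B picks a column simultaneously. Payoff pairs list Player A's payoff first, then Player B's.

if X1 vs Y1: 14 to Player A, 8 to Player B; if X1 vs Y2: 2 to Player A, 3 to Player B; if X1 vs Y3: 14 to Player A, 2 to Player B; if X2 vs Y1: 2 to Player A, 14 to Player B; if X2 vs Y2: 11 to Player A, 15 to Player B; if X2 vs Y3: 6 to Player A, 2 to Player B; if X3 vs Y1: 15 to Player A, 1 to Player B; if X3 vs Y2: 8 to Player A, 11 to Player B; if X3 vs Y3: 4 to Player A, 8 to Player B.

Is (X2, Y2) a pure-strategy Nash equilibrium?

Yes

Holding Player B at Y2: Player A gets 11 from X2, versus 2 from X1, 8 from X3. No profitable deviation for Player A.
Holding Player A at X2: Player B gets 15 from Y2, versus 14 from Y1, 2 from Y3. No profitable deviation for Player B either.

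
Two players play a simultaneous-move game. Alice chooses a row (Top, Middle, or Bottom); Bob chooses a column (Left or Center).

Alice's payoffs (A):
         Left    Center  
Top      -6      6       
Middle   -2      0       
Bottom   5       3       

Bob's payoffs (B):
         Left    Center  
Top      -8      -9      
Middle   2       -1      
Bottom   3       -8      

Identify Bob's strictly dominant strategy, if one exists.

A strategy is strictly dominant if it gives Bob a strictly higher payoff than every other strategy, against every choice by the opponent.
Left strictly dominates: vs Top: -8 > -9; vs Middle: 2 > -1; vs Bottom: 3 > -8.

Left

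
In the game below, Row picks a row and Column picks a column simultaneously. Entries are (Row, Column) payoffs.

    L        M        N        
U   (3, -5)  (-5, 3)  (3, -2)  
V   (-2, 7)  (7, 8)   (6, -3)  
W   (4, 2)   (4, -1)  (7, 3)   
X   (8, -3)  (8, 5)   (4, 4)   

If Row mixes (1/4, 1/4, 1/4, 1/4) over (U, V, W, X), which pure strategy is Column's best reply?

M

Compute Column's expected payoff from each pure strategy against the given mix.
L: (1/4)·(-5) + (1/4)·7 + (1/4)·2 + (1/4)·(-3) = 1/4
M: (1/4)·3 + (1/4)·8 + (1/4)·(-1) + (1/4)·5 = 15/4
N: (1/4)·(-2) + (1/4)·(-3) + (1/4)·3 + (1/4)·4 = 1/2
Highest expected payoff is 15/4, from M.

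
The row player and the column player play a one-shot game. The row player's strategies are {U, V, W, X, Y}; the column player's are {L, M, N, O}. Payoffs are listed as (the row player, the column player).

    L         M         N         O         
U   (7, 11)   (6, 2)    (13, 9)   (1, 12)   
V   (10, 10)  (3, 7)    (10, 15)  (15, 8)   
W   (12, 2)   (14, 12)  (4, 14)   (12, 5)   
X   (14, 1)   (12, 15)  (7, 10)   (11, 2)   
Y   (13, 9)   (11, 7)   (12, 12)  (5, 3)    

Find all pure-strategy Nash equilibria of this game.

A profile is a Nash equilibrium when each player is best-responding to the other.
The row player's best responses — vs L: X (payoff 14); vs M: W (payoff 14); vs N: U (payoff 13); vs O: V (payoff 15).
The column player's best responses — vs U: O (payoff 12); vs V: N (payoff 15); vs W: N (payoff 14); vs X: M (payoff 15); vs Y: N (payoff 12).
No cell has both players best-responding. For instance, the row player's best reply to M is W, but against W the column player prefers N over M.

None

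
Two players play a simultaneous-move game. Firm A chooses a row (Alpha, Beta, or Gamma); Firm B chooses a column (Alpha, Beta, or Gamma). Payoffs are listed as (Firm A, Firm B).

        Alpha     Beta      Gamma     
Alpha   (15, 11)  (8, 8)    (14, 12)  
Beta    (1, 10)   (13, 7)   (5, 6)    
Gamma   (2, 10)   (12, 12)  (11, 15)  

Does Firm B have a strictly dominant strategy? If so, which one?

Check whether one of Firm B's strategies beats all alternatives regardless of what the opponent does.
Alpha is not dominant: against Alpha, Gamma gives 12 > 11.
Beta is not dominant: against Alpha, Alpha gives 11 > 8.
Gamma is not dominant: against Beta, Alpha gives 10 > 6.
No single strategy is best against every opponent action.

No strictly dominant strategy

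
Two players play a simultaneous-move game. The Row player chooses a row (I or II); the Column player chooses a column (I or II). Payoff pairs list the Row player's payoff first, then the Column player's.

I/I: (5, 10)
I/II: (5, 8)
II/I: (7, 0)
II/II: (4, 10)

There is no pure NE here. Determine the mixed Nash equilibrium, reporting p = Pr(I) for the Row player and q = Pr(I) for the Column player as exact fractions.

p = 5/6, q = 1/3

Each player's mixing probability is pinned down by making the *other* player indifferent.
The Column player indifferent between I and II: p·10 + (1−p)·0 = p·8 + (1−p)·10 ⟹ 0 + 10p = 10 + (-2)p ⟹ p = 5/6.
The Row player indifferent between I and II: q·5 + (1−q)·5 = q·7 + (1−q)·4 ⟹ 5 + 0q = 4 + 3q ⟹ q = 1/3.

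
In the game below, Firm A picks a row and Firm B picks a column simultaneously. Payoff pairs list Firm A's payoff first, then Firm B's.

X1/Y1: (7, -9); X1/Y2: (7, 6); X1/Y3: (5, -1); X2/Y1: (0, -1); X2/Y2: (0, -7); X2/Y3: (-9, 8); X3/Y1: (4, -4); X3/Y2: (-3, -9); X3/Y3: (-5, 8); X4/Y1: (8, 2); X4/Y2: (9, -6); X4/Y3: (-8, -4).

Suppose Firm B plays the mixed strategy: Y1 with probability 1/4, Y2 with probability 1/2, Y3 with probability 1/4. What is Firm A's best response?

Firm A's best reply maximizes expected payoff against the mix.
X1: (1/4)·7 + (1/2)·7 + (1/4)·5 = 13/2
X2: (1/4)·0 + (1/2)·0 + (1/4)·(-9) = -9/4
X3: (1/4)·4 + (1/2)·(-3) + (1/4)·(-5) = -7/4
X4: (1/4)·8 + (1/2)·9 + (1/4)·(-8) = 9/2
Highest expected payoff is 13/2, from X1.

X1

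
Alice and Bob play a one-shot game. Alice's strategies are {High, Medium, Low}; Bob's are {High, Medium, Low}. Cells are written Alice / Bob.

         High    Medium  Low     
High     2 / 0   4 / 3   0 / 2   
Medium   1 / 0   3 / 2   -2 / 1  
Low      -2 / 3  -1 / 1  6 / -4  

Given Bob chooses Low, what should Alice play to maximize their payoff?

With Bob fixed at Low, Alice's payoffs are: High → 0, Medium → -2, Low → 6.
The maximum is 6, achieved by Low.

Low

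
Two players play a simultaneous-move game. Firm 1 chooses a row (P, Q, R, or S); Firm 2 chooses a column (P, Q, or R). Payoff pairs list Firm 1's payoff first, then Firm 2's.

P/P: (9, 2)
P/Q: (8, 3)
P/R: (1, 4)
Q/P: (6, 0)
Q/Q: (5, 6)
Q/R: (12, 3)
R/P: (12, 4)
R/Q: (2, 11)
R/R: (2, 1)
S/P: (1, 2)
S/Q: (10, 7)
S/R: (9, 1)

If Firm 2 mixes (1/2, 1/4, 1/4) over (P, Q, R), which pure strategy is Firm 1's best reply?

Q

Firm 1's best reply maximizes expected payoff against the mix.
P: (1/2)·9 + (1/4)·8 + (1/4)·1 = 27/4
Q: (1/2)·6 + (1/4)·5 + (1/4)·12 = 29/4
R: (1/2)·12 + (1/4)·2 + (1/4)·2 = 7
S: (1/2)·1 + (1/4)·10 + (1/4)·9 = 21/4
Highest expected payoff is 29/4, from Q.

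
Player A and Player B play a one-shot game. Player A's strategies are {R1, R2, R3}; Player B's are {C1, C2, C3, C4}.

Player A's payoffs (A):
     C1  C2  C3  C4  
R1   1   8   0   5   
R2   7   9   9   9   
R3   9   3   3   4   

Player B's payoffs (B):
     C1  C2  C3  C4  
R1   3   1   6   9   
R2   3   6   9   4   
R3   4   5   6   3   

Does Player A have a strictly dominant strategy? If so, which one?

Check whether one of Player A's strategies beats all alternatives regardless of what the opponent does.
R1 is not dominant: against C1, R2 gives 7 > 1.
R2 is not dominant: against C1, R3 gives 9 > 7.
R3 is not dominant: against C2, R1 gives 8 > 3.
No single strategy is best against every opponent action.

None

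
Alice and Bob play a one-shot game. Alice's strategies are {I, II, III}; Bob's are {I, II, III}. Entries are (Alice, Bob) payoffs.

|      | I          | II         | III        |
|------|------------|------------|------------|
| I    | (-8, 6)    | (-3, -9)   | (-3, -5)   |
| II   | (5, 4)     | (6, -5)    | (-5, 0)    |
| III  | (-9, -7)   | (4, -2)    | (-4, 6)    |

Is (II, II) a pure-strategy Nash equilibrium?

Holding Bob at II: Alice gets 6 from II, versus -3 from I, 4 from III. No profitable deviation for Alice.
Holding Alice at II: Bob gets -5 from II but could get 4 by switching to I. Bob has a profitable deviation.

No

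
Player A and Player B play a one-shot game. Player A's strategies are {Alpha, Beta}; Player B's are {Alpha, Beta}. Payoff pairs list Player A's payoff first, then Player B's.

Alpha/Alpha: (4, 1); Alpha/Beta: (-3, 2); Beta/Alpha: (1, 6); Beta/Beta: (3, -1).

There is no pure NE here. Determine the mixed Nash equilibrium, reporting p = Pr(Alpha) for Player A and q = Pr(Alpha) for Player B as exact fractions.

Each player's mixing probability is pinned down by making the *other* player indifferent.
Player B indifferent between Alpha and Beta: p·1 + (1−p)·6 = p·2 + (1−p)·(-1) ⟹ 6 + (-5)p = (-1) + 3p ⟹ p = 7/8.
Player A indifferent between Alpha and Beta: q·4 + (1−q)·(-3) = q·1 + (1−q)·3 ⟹ (-3) + 7q = 3 + (-2)q ⟹ q = 2/3.

p = 7/8, q = 2/3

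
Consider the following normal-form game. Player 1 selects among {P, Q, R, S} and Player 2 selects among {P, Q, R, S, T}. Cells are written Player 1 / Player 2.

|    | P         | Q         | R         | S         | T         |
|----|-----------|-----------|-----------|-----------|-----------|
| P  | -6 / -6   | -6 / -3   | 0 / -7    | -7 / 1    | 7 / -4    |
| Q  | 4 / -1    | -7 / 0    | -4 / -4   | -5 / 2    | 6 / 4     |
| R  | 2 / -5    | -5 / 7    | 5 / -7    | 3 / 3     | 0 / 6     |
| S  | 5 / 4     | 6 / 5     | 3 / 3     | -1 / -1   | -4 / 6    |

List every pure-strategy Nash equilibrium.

Check mutual best responses: a cell is a NE iff neither player can gain by unilaterally deviating.
Player 1's best responses — vs P: S (payoff 5); vs Q: S (payoff 6); vs R: R (payoff 5); vs S: R (payoff 3); vs T: P (payoff 7).
Player 2's best responses — vs P: S (payoff 1); vs Q: T (payoff 4); vs R: Q (payoff 7); vs S: T (payoff 6).
No cell has both players best-responding. For instance, Player 1's best reply to P is S, but against S Player 2 prefers T over P.

No pure-strategy Nash equilibrium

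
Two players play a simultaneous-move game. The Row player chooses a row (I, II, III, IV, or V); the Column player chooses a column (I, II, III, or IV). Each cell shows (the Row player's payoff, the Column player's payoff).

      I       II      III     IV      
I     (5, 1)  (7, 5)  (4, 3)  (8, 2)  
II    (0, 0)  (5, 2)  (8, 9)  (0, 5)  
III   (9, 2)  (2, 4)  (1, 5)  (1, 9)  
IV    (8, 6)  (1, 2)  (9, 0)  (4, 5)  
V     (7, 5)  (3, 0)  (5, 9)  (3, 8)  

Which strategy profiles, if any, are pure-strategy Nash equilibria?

(I, II)

A profile is a Nash equilibrium when each player is best-responding to the other.
The Row player's best responses — vs I: III (payoff 9); vs II: I (payoff 7); vs III: IV (payoff 9); vs IV: I (payoff 8).
The Column player's best responses — vs I: II (payoff 5); vs II: III (payoff 9); vs III: IV (payoff 9); vs IV: I (payoff 6); vs V: III (payoff 9).
The only mutual best response is (I, II); neither player gains by switching there.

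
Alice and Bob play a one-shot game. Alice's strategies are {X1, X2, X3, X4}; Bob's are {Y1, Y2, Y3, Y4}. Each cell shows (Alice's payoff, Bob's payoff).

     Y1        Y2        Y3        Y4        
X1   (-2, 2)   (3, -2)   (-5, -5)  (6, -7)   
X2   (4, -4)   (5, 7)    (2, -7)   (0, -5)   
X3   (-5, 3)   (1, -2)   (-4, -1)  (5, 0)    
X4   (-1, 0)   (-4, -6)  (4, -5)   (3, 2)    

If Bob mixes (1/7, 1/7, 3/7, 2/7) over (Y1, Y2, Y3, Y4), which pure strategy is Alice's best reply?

Alice's best reply maximizes expected payoff against the mix.
X1: (1/7)·(-2) + (1/7)·3 + (3/7)·(-5) + (2/7)·6 = -2/7
X2: (1/7)·4 + (1/7)·5 + (3/7)·2 + (2/7)·0 = 15/7
X3: (1/7)·(-5) + (1/7)·1 + (3/7)·(-4) + (2/7)·5 = -6/7
X4: (1/7)·(-1) + (1/7)·(-4) + (3/7)·4 + (2/7)·3 = 13/7
Highest expected payoff is 15/7, from X2.

X2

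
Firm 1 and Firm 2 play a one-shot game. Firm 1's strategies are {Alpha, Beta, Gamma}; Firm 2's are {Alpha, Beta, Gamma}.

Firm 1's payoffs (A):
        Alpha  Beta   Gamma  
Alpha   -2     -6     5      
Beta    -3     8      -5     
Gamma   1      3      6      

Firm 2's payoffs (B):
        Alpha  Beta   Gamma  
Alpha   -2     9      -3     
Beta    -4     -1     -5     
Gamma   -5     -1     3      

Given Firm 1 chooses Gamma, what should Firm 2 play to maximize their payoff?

With Firm 1 fixed at Gamma, Firm 2's payoffs are: Alpha → -5, Beta → -1, Gamma → 3.
The maximum is 3, achieved by Gamma.

Gamma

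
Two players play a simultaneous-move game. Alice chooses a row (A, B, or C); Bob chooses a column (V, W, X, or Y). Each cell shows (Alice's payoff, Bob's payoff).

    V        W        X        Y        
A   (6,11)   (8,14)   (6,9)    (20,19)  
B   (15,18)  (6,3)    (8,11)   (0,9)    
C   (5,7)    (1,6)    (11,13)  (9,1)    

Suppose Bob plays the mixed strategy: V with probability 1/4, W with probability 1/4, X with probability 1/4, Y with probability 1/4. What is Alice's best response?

Alice's best reply maximizes expected payoff against the mix.
A: (1/4)·6 + (1/4)·8 + (1/4)·6 + (1/4)·20 = 10
B: (1/4)·15 + (1/4)·6 + (1/4)·8 + (1/4)·0 = 29/4
C: (1/4)·5 + (1/4)·1 + (1/4)·11 + (1/4)·9 = 13/2
Highest expected payoff is 10, from A.

A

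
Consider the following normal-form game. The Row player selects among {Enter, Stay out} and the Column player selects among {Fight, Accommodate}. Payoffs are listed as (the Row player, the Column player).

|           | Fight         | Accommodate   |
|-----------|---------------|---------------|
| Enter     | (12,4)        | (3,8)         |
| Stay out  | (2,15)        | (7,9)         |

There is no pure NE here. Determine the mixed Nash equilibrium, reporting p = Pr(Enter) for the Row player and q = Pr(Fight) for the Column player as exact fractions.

In a mixed NE each player is indifferent between their pure strategies, so the opponent's mix sets the indifference.
The Column player indifferent between Fight and Accommodate: p·4 + (1−p)·15 = p·8 + (1−p)·9 ⟹ 15 + (-11)p = 9 + (-1)p ⟹ p = 3/5.
The Row player indifferent between Enter and Stay out: q·12 + (1−q)·3 = q·2 + (1−q)·7 ⟹ 3 + 9q = 7 + (-5)q ⟹ q = 2/7.

p = 3/5, q = 2/7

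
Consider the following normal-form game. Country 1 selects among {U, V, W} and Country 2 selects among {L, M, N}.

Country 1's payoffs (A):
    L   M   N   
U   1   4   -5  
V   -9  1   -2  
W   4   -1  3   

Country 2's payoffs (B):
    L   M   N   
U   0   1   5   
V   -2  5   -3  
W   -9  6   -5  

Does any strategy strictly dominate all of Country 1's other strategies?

Check whether one of Country 1's strategies beats all alternatives regardless of what the opponent does.
U is not dominant: against L, W gives 4 > 1.
V is not dominant: against L, U gives 1 > -9.
W is not dominant: against M, U gives 4 > -1.
No single strategy is best against every opponent action.

None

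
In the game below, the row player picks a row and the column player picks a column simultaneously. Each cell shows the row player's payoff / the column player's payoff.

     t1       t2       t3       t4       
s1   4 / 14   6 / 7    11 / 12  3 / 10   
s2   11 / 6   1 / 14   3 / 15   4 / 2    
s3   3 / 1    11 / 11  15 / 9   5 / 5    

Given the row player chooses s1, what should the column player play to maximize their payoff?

With the row player fixed at s1, the column player's payoffs are: t1 → 14, t2 → 7, t3 → 12, t4 → 10.
The maximum is 14, achieved by t1.

t1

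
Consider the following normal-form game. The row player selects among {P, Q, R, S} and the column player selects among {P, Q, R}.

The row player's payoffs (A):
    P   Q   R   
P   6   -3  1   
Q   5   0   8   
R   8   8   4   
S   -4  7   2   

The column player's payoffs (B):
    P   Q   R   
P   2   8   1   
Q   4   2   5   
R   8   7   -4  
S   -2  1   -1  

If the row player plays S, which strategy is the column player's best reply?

Q

With the row player fixed at S, the column player's payoffs are: P → -2, Q → 1, R → -1.
The maximum is 1, achieved by Q.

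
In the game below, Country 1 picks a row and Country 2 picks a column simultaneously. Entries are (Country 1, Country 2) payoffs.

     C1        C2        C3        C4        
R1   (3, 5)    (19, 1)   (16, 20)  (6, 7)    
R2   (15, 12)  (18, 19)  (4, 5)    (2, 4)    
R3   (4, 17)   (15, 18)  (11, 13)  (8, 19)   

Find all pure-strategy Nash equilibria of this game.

Find each player's best response to every opponent strategy; NE are the intersections.
Country 1's best responses — vs C1: R2 (payoff 15); vs C2: R1 (payoff 19); vs C3: R1 (payoff 16); vs C4: R3 (payoff 8).
Country 2's best responses — vs R1: C3 (payoff 20); vs R2: C2 (payoff 19); vs R3: C4 (payoff 19).
Mutual best responses occur at (R1, C3) and (R3, C4); at each, neither player gains by switching.

(R1, C3) and (R3, C4)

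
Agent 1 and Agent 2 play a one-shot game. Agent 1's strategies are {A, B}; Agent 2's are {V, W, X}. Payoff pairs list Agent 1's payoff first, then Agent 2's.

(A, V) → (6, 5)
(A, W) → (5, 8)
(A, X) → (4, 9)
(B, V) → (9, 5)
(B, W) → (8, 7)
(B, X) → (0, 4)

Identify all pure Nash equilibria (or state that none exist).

(A, X) and (B, W)

Find each player's best response to every opponent strategy; NE are the intersections.
Agent 1's best responses — vs V: B (payoff 9); vs W: B (payoff 8); vs X: A (payoff 4).
Agent 2's best responses — vs A: X (payoff 9); vs B: W (payoff 7).
Mutual best responses occur at (A, X) and (B, W); at each, neither player gains by switching.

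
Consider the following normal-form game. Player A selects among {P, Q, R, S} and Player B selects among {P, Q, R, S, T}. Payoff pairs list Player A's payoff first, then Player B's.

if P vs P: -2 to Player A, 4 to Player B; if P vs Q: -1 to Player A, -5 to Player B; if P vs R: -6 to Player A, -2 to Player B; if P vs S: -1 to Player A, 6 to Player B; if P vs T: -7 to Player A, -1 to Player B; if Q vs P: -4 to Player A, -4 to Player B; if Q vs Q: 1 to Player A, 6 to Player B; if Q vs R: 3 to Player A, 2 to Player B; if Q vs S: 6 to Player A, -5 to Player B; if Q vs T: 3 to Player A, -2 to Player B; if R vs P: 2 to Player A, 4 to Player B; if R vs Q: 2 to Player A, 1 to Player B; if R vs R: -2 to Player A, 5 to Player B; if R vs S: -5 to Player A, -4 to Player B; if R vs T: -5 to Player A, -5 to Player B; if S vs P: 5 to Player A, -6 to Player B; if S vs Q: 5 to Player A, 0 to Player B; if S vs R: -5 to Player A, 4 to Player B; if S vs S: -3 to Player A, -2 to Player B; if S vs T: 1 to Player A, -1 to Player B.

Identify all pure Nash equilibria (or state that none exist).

Find each player's best response to every opponent strategy; NE are the intersections.
Player A's best responses — vs P: S (payoff 5); vs Q: S (payoff 5); vs R: Q (payoff 3); vs S: Q (payoff 6); vs T: Q (payoff 3).
Player B's best responses — vs P: S (payoff 6); vs Q: Q (payoff 6); vs R: R (payoff 5); vs S: R (payoff 4).
No cell has both players best-responding. For instance, Player A's best reply to Q is S, but against S Player B prefers R over Q.

None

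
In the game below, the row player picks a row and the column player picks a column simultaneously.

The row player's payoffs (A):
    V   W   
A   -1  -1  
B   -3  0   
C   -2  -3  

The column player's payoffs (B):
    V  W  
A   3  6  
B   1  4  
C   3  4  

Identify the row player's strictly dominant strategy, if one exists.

Check whether one of the row player's strategies beats all alternatives regardless of what the opponent does.
A is not dominant: against W, B gives 0 > -1.
B is not dominant: against V, A gives -1 > -3.
C is not dominant: against V, A gives -1 > -2.
No single strategy is best against every opponent action.

No strictly dominant strategy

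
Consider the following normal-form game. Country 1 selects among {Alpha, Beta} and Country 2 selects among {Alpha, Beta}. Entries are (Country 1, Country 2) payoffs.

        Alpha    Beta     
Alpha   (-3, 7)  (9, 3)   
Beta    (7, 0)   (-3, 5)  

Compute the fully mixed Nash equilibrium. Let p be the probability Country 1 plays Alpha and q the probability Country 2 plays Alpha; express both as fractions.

In a mixed NE each player is indifferent between their pure strategies, so the opponent's mix sets the indifference.
Country 2 indifferent between Alpha and Beta: p·7 + (1−p)·0 = p·3 + (1−p)·5 ⟹ 0 + 7p = 5 + (-2)p ⟹ p = 5/9.
Country 1 indifferent between Alpha and Beta: q·(-3) + (1−q)·9 = q·7 + (1−q)·(-3) ⟹ 9 + (-12)q = (-3) + 10q ⟹ q = 6/11.

p = 5/9, q = 6/11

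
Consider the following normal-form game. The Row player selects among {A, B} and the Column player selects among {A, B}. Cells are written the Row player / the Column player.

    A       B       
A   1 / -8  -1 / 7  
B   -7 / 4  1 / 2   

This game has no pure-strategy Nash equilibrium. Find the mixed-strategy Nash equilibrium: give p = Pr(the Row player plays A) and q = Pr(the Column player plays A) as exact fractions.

p = 2/17, q = 1/5

Each player's mixing probability is pinned down by making the *other* player indifferent.
The Column player indifferent between A and B: p·(-8) + (1−p)·4 = p·7 + (1−p)·2 ⟹ 4 + (-12)p = 2 + 5p ⟹ p = 2/17.
The Row player indifferent between A and B: q·1 + (1−q)·(-1) = q·(-7) + (1−q)·1 ⟹ (-1) + 2q = 1 + (-8)q ⟹ q = 1/5.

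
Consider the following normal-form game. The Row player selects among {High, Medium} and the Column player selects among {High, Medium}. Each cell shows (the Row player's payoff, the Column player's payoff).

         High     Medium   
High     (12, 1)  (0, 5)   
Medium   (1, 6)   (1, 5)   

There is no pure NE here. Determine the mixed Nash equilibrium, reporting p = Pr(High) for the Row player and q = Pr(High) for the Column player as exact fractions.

Each player's mixing probability is pinned down by making the *other* player indifferent.
The Column player indifferent between High and Medium: p·1 + (1−p)·6 = p·5 + (1−p)·5 ⟹ 6 + (-5)p = 5 + 0p ⟹ p = 1/5.
The Row player indifferent between High and Medium: q·12 + (1−q)·0 = q·1 + (1−q)·1 ⟹ 0 + 12q = 1 + 0q ⟹ q = 1/12.

p = 1/5, q = 1/12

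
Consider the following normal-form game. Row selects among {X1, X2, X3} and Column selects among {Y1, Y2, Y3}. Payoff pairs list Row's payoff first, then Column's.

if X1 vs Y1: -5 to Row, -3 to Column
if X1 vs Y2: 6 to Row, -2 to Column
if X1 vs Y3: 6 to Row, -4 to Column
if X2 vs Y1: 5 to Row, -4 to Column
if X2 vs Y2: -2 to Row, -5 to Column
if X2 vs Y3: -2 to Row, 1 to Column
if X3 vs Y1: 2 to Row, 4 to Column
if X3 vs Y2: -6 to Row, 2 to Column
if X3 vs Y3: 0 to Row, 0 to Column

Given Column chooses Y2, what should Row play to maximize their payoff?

With Column fixed at Y2, Row's payoffs are: X1 → 6, X2 → -2, X3 → -6.
The maximum is 6, achieved by X1.

X1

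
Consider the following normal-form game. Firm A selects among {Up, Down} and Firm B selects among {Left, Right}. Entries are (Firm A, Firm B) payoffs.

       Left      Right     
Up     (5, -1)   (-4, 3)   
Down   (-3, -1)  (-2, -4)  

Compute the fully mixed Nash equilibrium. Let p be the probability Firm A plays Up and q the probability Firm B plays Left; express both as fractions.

p = 3/7, q = 1/5

In a mixed NE each player is indifferent between their pure strategies, so the opponent's mix sets the indifference.
Firm B indifferent between Left and Right: p·(-1) + (1−p)·(-1) = p·3 + (1−p)·(-4) ⟹ (-1) + 0p = (-4) + 7p ⟹ p = 3/7.
Firm A indifferent between Up and Down: q·5 + (1−q)·(-4) = q·(-3) + (1−q)·(-2) ⟹ (-4) + 9q = (-2) + (-1)q ⟹ q = 1/5.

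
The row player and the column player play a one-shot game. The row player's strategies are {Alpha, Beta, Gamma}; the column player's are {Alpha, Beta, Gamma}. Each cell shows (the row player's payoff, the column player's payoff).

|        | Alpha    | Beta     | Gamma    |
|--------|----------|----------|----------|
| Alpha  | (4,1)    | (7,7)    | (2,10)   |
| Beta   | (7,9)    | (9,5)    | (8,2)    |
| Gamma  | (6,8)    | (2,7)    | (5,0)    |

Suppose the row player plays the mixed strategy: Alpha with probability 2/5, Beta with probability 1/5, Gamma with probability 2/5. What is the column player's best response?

Compute the column player's expected payoff from each pure strategy against the given mix.
Alpha: (2/5)·1 + (1/5)·9 + (2/5)·8 = 27/5
Beta: (2/5)·7 + (1/5)·5 + (2/5)·7 = 33/5
Gamma: (2/5)·10 + (1/5)·2 + (2/5)·0 = 22/5
Highest expected payoff is 33/5, from Beta.

Beta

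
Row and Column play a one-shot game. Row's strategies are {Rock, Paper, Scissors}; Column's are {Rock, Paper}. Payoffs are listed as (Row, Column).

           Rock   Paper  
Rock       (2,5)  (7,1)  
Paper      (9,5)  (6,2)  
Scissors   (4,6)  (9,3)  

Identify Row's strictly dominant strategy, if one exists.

No strictly dominant strategy

A strategy is strictly dominant if it gives Row a strictly higher payoff than every other strategy, against every choice by the opponent.
Rock is not dominant: against Rock, Paper gives 9 > 2.
Paper is not dominant: against Paper, Rock gives 7 > 6.
Scissors is not dominant: against Rock, Paper gives 9 > 4.
No single strategy is best against every opponent action.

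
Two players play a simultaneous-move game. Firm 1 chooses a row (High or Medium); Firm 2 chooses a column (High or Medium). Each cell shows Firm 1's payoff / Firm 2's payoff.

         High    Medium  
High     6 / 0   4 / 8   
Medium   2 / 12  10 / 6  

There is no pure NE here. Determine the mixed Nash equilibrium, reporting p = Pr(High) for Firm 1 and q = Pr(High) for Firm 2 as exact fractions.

Each player's mixing probability is pinned down by making the *other* player indifferent.
Firm 2 indifferent between High and Medium: p·0 + (1−p)·12 = p·8 + (1−p)·6 ⟹ 12 + (-12)p = 6 + 2p ⟹ p = 3/7.
Firm 1 indifferent between High and Medium: q·6 + (1−q)·4 = q·2 + (1−q)·10 ⟹ 4 + 2q = 10 + (-8)q ⟹ q = 3/5.

p = 3/7, q = 3/5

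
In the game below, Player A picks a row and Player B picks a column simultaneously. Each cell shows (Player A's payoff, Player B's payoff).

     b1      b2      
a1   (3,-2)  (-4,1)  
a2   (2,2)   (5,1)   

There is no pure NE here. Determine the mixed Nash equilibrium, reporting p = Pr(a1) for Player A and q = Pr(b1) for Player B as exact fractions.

Each player's mixing probability is pinned down by making the *other* player indifferent.
Player B indifferent between b1 and b2: p·(-2) + (1−p)·2 = p·1 + (1−p)·1 ⟹ 2 + (-4)p = 1 + 0p ⟹ p = 1/4.
Player A indifferent between a1 and a2: q·3 + (1−q)·(-4) = q·2 + (1−q)·5 ⟹ (-4) + 7q = 5 + (-3)q ⟹ q = 9/10.

p = 1/4, q = 9/10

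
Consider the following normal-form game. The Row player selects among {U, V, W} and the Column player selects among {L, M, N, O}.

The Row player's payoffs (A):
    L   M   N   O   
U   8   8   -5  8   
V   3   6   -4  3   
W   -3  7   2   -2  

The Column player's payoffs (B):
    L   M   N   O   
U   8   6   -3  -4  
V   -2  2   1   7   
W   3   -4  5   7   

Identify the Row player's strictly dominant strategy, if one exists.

No strictly dominant strategy

A strategy is strictly dominant if it gives the Row player a strictly higher payoff than every other strategy, against every choice by the opponent.
U is not dominant: against N, V gives -4 > -5.
V is not dominant: against L, U gives 8 > 3.
W is not dominant: against L, U gives 8 > -3.
No single strategy is best against every opponent action.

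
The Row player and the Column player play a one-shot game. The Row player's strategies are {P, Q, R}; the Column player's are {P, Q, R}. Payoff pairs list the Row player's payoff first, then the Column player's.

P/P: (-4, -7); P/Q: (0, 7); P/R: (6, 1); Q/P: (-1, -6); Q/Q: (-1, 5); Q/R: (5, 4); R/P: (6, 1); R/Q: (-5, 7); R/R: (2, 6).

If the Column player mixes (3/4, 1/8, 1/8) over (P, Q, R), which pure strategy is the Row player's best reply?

The Row player's best reply maximizes expected payoff against the mix.
P: (3/4)·(-4) + (1/8)·0 + (1/8)·6 = -9/4
Q: (3/4)·(-1) + (1/8)·(-1) + (1/8)·5 = -1/4
R: (3/4)·6 + (1/8)·(-5) + (1/8)·2 = 33/8
Highest expected payoff is 33/8, from R.

R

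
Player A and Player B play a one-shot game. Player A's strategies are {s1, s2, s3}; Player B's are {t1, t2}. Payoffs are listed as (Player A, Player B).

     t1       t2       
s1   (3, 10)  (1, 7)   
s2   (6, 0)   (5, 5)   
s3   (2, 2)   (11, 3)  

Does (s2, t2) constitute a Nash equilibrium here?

Holding Player B at t2: Player A gets 5 from s2 but could get 11 by switching to s3. Player A has a profitable deviation.

No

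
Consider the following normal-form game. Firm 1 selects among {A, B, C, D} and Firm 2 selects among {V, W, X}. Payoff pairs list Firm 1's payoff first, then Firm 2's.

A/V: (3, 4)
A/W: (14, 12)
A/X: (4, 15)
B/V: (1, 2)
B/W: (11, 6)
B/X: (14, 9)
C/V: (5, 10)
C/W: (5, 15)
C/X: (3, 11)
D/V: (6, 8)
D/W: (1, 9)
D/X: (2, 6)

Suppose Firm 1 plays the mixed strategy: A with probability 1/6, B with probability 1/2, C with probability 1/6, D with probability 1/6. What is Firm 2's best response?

X

Firm 2's best reply maximizes expected payoff against the mix.
V: (1/6)·4 + (1/2)·2 + (1/6)·10 + (1/6)·8 = 14/3
W: (1/6)·12 + (1/2)·6 + (1/6)·15 + (1/6)·9 = 9
X: (1/6)·15 + (1/2)·9 + (1/6)·11 + (1/6)·6 = 59/6
Highest expected payoff is 59/6, from X.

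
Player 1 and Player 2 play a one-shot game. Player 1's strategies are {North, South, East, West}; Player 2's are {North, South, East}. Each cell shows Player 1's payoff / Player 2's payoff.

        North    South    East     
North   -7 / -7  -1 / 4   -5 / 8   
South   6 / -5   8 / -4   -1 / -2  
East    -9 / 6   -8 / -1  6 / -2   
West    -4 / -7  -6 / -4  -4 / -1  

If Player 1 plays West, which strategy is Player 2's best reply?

East

With Player 1 fixed at West, Player 2's payoffs are: North → -7, South → -4, East → -1.
The maximum is -1, achieved by East.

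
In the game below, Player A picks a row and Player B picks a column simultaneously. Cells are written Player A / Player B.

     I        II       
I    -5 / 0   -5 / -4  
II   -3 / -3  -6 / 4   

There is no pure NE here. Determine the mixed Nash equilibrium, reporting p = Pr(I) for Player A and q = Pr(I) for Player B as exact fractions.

p = 7/11, q = 1/3

Each player's mixing probability is pinned down by making the *other* player indifferent.
Player B indifferent between I and II: p·0 + (1−p)·(-3) = p·(-4) + (1−p)·4 ⟹ (-3) + 3p = 4 + (-8)p ⟹ p = 7/11.
Player A indifferent between I and II: q·(-5) + (1−q)·(-5) = q·(-3) + (1−q)·(-6) ⟹ (-5) + 0q = (-6) + 3q ⟹ q = 1/3.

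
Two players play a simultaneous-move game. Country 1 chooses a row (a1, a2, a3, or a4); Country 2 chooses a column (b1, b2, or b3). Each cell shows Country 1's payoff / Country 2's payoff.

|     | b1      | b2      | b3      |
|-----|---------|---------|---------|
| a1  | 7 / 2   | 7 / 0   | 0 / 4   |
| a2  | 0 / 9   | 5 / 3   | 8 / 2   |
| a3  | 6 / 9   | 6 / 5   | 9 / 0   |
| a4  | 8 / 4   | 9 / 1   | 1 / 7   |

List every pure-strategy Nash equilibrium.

Find each player's best response to every opponent strategy; NE are the intersections.
Country 1's best responses — vs b1: a4 (payoff 8); vs b2: a4 (payoff 9); vs b3: a3 (payoff 9).
Country 2's best responses — vs a1: b3 (payoff 4); vs a2: b1 (payoff 9); vs a3: b1 (payoff 9); vs a4: b3 (payoff 7).
No cell has both players best-responding. For instance, Country 1's best reply to b1 is a4, but against a4 Country 2 prefers b3 over b1.

There is no pure-strategy Nash equilibrium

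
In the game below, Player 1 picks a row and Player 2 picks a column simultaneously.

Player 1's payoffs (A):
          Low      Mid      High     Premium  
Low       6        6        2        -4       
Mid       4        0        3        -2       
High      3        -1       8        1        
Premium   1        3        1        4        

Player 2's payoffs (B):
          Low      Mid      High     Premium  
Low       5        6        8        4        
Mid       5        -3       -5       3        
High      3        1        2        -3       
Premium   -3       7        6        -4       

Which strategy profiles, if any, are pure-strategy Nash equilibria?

Find each player's best response to every opponent strategy; NE are the intersections.
Player 1's best responses — vs Low: Low (payoff 6); vs Mid: Low (payoff 6); vs High: High (payoff 8); vs Premium: Premium (payoff 4).
Player 2's best responses — vs Low: High (payoff 8); vs Mid: Low (payoff 5); vs High: Low (payoff 3); vs Premium: Mid (payoff 7).
No cell has both players best-responding. For instance, Player 1's best reply to High is High, but against High Player 2 prefers Low over High.

No pure-strategy Nash equilibrium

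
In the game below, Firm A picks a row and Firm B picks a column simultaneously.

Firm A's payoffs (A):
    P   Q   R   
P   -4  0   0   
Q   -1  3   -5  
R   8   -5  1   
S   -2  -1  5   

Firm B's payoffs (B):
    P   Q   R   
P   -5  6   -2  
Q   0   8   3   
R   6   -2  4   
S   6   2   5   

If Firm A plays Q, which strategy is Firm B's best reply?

Q

With Firm A fixed at Q, Firm B's payoffs are: P → 0, Q → 8, R → 3.
The maximum is 8, achieved by Q.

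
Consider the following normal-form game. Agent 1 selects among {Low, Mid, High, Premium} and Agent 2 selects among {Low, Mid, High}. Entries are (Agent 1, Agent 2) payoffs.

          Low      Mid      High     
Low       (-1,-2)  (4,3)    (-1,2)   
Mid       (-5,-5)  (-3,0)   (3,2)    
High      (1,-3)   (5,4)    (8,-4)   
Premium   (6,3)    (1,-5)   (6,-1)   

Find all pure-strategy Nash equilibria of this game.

(High, Mid) and (Premium, Low)

A profile is a Nash equilibrium when each player is best-responding to the other.
Agent 1's best responses — vs Low: Premium (payoff 6); vs Mid: High (payoff 5); vs High: High (payoff 8).
Agent 2's best responses — vs Low: Mid (payoff 3); vs Mid: High (payoff 2); vs High: Mid (payoff 4); vs Premium: Low (payoff 3).
Mutual best responses occur at (High, Mid) and (Premium, Low); at each, neither player gains by switching.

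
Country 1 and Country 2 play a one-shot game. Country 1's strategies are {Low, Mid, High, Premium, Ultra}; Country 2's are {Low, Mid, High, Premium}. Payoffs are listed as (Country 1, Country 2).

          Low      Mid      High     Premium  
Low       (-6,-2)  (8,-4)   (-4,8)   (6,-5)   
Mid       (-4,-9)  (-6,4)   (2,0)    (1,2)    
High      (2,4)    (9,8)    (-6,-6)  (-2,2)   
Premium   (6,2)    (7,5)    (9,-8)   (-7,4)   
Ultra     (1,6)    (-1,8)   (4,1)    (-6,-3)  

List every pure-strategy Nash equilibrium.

(High, Mid)

Find each player's best response to every opponent strategy; NE are the intersections.
Country 1's best responses — vs Low: Premium (payoff 6); vs Mid: High (payoff 9); vs High: Premium (payoff 9); vs Premium: Low (payoff 6).
Country 2's best responses — vs Low: High (payoff 8); vs Mid: Mid (payoff 4); vs High: Mid (payoff 8); vs Premium: Mid (payoff 5); vs Ultra: Mid (payoff 8).
The only mutual best response is (High, Mid); neither player gains by switching there.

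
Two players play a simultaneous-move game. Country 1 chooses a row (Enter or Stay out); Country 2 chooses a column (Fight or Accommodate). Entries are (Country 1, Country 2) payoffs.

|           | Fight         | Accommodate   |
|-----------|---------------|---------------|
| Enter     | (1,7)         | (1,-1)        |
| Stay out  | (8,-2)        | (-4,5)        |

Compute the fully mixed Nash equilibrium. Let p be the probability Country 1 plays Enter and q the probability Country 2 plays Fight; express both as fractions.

In a mixed NE each player is indifferent between their pure strategies, so the opponent's mix sets the indifference.
Country 2 indifferent between Fight and Accommodate: p·7 + (1−p)·(-2) = p·(-1) + (1−p)·5 ⟹ (-2) + 9p = 5 + (-6)p ⟹ p = 7/15.
Country 1 indifferent between Enter and Stay out: q·1 + (1−q)·1 = q·8 + (1−q)·(-4) ⟹ 1 + 0q = (-4) + 12q ⟹ q = 5/12.

p = 7/15, q = 5/12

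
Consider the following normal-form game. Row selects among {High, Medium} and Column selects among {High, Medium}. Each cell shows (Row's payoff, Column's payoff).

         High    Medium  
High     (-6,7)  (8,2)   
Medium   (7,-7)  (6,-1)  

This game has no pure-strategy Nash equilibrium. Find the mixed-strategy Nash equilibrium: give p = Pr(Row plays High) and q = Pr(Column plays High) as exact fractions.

Each player's mixing probability is pinned down by making the *other* player indifferent.
Column indifferent between High and Medium: p·7 + (1−p)·(-7) = p·2 + (1−p)·(-1) ⟹ (-7) + 14p = (-1) + 3p ⟹ p = 6/11.
Row indifferent between High and Medium: q·(-6) + (1−q)·8 = q·7 + (1−q)·6 ⟹ 8 + (-14)q = 6 + 1q ⟹ q = 2/15.

p = 6/11, q = 2/15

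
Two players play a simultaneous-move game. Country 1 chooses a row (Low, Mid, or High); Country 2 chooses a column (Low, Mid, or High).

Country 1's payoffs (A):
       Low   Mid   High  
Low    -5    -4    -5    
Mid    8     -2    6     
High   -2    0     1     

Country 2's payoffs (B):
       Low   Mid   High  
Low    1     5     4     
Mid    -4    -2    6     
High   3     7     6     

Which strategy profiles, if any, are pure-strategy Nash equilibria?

A profile is a Nash equilibrium when each player is best-responding to the other.
Country 1's best responses — vs Low: Mid (payoff 8); vs Mid: High (payoff 0); vs High: Mid (payoff 6).
Country 2's best responses — vs Low: Mid (payoff 5); vs Mid: High (payoff 6); vs High: Mid (payoff 7).
Mutual best responses occur at (Mid, High) and (High, Mid); at each, neither player gains by switching.

(Mid, High) and (High, Mid)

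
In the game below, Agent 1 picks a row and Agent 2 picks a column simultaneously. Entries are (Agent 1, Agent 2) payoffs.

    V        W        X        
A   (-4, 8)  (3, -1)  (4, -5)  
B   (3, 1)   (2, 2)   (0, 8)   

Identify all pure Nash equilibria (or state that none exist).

No pure-strategy Nash equilibrium

A profile is a Nash equilibrium when each player is best-responding to the other.
Agent 1's best responses — vs V: B (payoff 3); vs W: A (payoff 3); vs X: A (payoff 4).
Agent 2's best responses — vs A: V (payoff 8); vs B: X (payoff 8).
No cell has both players best-responding. For instance, Agent 1's best reply to X is A, but against A Agent 2 prefers V over X.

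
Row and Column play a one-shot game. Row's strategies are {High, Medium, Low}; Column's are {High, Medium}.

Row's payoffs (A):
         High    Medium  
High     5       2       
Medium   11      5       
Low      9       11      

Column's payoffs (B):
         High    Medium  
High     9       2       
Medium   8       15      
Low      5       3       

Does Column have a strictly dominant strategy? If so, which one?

No strictly dominant strategy

A strategy is strictly dominant if it gives Column a strictly higher payoff than every other strategy, against every choice by the opponent.
High is not dominant: against Medium, Medium gives 15 > 8.
Medium is not dominant: against High, High gives 9 > 2.
No single strategy is best against every opponent action.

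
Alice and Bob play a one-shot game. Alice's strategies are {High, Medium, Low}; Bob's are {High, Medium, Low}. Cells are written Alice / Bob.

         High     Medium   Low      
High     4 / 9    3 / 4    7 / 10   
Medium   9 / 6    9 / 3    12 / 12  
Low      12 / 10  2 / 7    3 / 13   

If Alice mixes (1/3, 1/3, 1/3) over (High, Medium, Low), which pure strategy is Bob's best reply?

Compute Bob's expected payoff from each pure strategy against the given mix.
High: (1/3)·9 + (1/3)·6 + (1/3)·10 = 25/3
Medium: (1/3)·4 + (1/3)·3 + (1/3)·7 = 14/3
Low: (1/3)·10 + (1/3)·12 + (1/3)·13 = 35/3
Highest expected payoff is 35/3, from Low.

Low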